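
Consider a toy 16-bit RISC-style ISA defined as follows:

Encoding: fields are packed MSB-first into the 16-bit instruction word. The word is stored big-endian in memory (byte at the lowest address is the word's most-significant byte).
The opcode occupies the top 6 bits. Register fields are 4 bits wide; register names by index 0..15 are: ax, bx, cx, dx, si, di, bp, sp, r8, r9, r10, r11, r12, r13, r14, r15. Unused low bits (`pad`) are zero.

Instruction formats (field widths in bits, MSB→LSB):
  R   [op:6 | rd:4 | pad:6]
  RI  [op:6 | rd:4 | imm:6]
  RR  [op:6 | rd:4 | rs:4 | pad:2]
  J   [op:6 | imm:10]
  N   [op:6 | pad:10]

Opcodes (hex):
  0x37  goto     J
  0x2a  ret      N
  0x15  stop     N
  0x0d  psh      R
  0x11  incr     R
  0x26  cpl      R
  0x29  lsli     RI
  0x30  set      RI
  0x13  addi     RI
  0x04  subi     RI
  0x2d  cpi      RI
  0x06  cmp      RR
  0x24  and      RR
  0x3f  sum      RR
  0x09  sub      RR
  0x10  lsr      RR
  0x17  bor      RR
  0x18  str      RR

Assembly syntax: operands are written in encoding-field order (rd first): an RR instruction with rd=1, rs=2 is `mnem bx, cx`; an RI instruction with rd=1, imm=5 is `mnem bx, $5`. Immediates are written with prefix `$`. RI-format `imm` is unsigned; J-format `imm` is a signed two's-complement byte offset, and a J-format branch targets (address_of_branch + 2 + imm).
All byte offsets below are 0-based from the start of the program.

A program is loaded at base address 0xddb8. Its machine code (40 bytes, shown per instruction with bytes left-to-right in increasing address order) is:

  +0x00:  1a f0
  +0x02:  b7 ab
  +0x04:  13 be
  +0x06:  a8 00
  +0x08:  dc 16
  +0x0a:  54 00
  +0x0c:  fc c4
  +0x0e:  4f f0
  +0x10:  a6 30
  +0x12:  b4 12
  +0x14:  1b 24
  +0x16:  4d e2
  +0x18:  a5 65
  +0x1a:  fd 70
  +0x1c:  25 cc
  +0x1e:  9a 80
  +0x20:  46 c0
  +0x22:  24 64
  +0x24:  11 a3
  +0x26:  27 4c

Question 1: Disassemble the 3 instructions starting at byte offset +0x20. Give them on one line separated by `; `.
+0x20: 46 c0 ⇒ word 0x46c0 (big)
  op=0x46c0>>10=0x11 ⇒ incr (R)
  rd: (w>>6)&0xf=0xb → r11
+0x22: 24 64 ⇒ word 0x2464 (big)
  op=0x2464>>10=0x9 ⇒ sub (RR)
  rd: (w>>6)&0xf=0x1 → bx
  rs: (w>>2)&0xf=0x9 → r9
+0x24: 11 a3 ⇒ word 0x11a3 (big)
  op=0x11a3>>10=0x4 ⇒ subi (RI)
  rd: (w>>6)&0xf=0x6 → bp
  imm: (w>>0)&0x3f=0x23 → $35

incr r11; sub bx, r9; subi bp, $35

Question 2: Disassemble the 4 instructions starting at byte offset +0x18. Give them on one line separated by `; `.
@+18  big-endian(a5 65) = 0xa565
  opcode bits[15:10]=0x29: lsli/RI
  rd@[9:6]=0x5 ⇒ di
  imm@[5:0]=0x25 ⇒ $37
@+1a  big-endian(fd 70) = 0xfd70
  opcode bits[15:10]=0x3f: sum/RR
  rd@[9:6]=0x5 ⇒ di
  rs@[5:2]=0xc ⇒ r12
@+1c  big-endian(25 cc) = 0x25cc
  opcode bits[15:10]=0x9: sub/RR
  rd@[9:6]=0x7 ⇒ sp
  rs@[5:2]=0x3 ⇒ dx
@+1e  big-endian(9a 80) = 0x9a80
  opcode bits[15:10]=0x26: cpl/R
  rd@[9:6]=0xa ⇒ r10

lsli di, $37; sum di, r12; sub sp, dx; cpl r10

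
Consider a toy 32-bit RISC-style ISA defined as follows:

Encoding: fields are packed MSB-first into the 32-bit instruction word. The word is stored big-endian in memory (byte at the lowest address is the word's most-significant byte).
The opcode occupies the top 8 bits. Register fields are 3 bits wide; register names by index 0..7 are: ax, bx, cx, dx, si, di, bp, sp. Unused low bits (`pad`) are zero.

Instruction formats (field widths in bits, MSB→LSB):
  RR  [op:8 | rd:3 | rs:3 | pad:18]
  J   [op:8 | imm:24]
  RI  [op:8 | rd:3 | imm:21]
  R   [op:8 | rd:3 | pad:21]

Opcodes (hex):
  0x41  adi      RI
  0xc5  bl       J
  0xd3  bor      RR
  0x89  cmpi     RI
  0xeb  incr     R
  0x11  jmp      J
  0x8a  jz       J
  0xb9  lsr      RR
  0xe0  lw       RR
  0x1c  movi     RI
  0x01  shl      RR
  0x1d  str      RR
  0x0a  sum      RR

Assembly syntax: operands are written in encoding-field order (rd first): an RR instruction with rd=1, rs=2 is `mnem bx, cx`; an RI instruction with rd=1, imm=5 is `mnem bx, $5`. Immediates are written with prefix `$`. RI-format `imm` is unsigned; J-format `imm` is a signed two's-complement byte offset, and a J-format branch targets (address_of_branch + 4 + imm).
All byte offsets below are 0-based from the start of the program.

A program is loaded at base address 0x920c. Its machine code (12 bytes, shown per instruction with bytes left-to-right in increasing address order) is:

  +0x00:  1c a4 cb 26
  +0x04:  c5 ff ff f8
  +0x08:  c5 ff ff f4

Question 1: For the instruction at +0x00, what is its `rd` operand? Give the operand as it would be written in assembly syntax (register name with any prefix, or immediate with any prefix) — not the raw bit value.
di

off 0x00: read 1c a4 cb 26 as big → 0x1ca4cb26
  top 8b → 0x1c → movi [RI]
  rd: (w>>21)&0x7=0x5 → di
  imm: (w>>0)&0x1fffff=0x4cb26 → $314150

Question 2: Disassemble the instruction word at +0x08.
@+08  big-endian(c5 ff ff f4) = 0xc5fffff4
  top 8b → 0xc5 → bl [J]
  imm@[23:0]=0xfffff4 (s24→-12) ⇒ $-12

bl $-12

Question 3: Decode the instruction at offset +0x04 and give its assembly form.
bl $-8

off 0x04: read c5 ff ff f8 as big → 0xc5fffff8
  opcode bits[31:24]=0xc5: bl/J
  imm: (w>>0)&0xffffff=0xfffff8 (s24→-8) → $-8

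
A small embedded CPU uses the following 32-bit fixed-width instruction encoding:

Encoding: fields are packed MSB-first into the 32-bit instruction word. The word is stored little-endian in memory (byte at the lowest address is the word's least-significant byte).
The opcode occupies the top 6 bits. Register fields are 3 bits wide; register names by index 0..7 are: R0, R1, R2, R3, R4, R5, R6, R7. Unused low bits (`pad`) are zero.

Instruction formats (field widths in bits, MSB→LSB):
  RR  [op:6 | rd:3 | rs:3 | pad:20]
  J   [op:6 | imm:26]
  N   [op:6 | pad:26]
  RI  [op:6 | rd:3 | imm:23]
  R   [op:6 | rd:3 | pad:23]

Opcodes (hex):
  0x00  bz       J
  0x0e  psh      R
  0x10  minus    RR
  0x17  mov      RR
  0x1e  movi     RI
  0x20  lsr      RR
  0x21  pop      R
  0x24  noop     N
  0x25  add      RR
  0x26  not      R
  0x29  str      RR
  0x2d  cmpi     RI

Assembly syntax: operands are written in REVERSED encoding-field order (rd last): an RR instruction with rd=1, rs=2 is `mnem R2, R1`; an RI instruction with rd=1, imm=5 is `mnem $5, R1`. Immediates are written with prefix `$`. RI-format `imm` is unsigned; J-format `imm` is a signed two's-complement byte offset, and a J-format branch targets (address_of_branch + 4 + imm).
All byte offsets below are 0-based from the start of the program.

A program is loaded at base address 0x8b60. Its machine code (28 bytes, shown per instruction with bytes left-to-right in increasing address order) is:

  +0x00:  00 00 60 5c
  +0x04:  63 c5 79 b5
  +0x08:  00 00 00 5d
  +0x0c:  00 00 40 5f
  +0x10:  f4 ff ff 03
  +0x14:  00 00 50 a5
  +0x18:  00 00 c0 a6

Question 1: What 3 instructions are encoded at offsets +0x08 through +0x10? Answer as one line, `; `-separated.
mov R0, R2; mov R4, R6; bz $-12

off 0x08: read 00 00 00 5d as little → 0x5d000000
  top 6b → 0x17 → mov [RR]
  rd: (w>>23)&0x7=0x2 → R2
  rs: (w>>20)&0x7=0x0 → R0
off 0x0c: read 00 00 40 5f as little → 0x5f400000
  top 6b → 0x17 → mov [RR]
  rd: (w>>23)&0x7=0x6 → R6
  rs: (w>>20)&0x7=0x4 → R4
off 0x10: read f4 ff ff 03 as little → 0x03fffff4
  top 6b → 0x0 → bz [J]
  imm: (w>>0)&0x3ffffff=0x3fffff4 (s26→-12) → $-12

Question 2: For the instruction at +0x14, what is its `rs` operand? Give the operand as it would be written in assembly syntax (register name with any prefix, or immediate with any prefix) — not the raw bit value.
R5

[14] 00 00 50 a5 → 0xa5500000
  top 6b → 0x29 → str [RR]
  rd@[25:23]=0x2 ⇒ R2
  rs@[22:20]=0x5 ⇒ R5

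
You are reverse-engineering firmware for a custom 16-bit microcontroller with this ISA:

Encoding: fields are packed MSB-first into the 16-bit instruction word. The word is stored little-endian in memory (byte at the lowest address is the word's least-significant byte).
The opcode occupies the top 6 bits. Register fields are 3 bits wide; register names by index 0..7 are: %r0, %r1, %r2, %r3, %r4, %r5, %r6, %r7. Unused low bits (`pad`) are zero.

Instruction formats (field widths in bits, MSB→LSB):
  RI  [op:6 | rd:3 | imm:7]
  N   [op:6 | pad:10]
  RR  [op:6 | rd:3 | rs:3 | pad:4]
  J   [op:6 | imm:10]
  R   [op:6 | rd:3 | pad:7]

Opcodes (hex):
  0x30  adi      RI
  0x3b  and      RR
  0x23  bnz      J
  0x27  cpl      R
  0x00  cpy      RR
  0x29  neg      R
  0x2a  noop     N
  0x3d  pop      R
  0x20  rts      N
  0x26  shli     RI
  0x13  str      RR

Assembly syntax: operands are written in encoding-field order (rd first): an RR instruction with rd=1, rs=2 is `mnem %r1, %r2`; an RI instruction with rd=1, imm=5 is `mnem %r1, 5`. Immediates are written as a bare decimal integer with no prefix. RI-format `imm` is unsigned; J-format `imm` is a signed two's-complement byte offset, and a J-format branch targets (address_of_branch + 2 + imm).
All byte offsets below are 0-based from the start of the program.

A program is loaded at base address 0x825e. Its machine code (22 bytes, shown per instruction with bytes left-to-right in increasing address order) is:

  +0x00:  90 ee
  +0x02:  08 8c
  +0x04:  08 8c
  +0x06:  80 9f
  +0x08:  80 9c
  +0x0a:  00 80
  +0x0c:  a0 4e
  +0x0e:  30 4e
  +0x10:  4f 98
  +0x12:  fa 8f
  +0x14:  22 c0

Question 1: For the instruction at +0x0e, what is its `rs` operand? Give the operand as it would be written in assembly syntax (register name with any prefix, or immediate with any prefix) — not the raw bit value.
off 0x0e: read 30 4e as little → 0x4e30
  top 6b → 0x13 → str [RR]
  rd: (w>>7)&0x7=0x4 → %r4
  rs: (w>>4)&0x7=0x3 → %r3

%r3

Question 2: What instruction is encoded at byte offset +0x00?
@+00  little-endian(90 ee) = 0xee90
  op=0xee90>>10=0x3b ⇒ and (RR)
  [9:7] rd=5 = %r5
  [6:4] rs=1 = %r1

and %r5, %r1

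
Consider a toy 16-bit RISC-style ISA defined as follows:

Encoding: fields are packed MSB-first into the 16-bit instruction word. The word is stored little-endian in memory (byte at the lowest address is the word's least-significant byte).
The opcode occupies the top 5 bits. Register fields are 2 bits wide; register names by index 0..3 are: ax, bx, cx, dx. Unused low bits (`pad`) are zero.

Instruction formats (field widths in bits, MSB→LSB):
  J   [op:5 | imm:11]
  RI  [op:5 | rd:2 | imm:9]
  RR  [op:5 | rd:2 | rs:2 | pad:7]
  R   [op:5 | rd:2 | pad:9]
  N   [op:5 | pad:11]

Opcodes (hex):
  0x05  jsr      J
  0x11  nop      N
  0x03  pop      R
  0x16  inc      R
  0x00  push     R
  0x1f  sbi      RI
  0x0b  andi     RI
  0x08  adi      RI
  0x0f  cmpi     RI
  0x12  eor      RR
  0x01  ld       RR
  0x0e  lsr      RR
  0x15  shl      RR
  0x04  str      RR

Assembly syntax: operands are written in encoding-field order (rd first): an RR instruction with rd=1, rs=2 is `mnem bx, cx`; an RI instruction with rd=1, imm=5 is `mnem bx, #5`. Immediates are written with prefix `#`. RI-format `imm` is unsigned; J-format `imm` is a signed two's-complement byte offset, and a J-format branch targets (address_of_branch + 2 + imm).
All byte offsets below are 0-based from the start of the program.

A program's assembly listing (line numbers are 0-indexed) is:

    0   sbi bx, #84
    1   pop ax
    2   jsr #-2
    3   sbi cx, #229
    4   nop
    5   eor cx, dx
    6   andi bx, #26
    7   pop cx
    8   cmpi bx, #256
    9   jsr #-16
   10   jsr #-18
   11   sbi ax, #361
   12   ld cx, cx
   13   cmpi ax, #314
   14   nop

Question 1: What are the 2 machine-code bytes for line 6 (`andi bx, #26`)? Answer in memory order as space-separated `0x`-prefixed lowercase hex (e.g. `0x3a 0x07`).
L6: andi op=0xb:5|rd=1:2|imm=26:9 ⇒ 0x5a1a ⇒ little 1a 5a

0x1a 0x5a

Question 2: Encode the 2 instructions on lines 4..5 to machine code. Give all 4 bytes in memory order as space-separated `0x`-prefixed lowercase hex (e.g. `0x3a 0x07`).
0x00 0x88 0x80 0x95

line 4 (nop): pack op=0x11:5|pad=0:11 = 0x8800; little→ 00 88
line 5 (eor): pack op=0x12:5|rd=2:2|rs=3:2|pad=0:7 = 0x9580; little→ 80 95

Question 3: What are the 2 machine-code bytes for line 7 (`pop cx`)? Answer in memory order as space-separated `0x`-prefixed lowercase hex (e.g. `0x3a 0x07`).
0x00 0x1c

line 7 (pop): pack op=0x3:5|rd=2:2|pad=0:9 = 0x1c00; little→ 00 1c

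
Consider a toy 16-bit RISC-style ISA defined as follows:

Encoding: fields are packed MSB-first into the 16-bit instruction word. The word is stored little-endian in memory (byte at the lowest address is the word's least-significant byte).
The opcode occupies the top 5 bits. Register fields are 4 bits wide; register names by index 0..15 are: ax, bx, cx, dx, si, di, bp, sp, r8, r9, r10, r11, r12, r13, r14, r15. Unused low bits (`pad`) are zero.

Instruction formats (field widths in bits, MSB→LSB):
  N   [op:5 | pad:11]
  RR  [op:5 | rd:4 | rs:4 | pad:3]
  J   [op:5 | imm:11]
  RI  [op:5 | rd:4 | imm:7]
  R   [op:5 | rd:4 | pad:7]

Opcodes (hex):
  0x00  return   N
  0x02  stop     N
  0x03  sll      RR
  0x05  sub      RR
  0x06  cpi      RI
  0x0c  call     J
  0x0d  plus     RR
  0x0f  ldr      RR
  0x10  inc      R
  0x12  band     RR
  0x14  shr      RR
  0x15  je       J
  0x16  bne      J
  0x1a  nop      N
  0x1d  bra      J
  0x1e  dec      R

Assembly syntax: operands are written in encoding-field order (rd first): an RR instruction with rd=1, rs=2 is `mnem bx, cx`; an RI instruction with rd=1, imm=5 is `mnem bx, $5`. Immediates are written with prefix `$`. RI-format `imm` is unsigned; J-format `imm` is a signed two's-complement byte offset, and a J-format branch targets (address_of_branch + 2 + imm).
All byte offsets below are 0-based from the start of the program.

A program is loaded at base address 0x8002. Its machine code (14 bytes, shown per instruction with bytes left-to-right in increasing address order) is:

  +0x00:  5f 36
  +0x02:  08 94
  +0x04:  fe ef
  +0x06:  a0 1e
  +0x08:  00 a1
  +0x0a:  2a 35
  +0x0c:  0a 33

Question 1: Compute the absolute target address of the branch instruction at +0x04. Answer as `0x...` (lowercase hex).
0x8006

+0x04: fe ef ⇒ word 0xeffe (little)
  op=0xeffe>>11=0x1d ⇒ bra (J)
  imm: (w>>0)&0x7ff=0x7fe (s11→-2) → $-2
  target = base 0x8002 + off 0x04 + 2 + imm -2 = 0x8006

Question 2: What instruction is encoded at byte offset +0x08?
shr cx, ax

@+08  little-endian(00 a1) = 0xa100
  opcode bits[15:11]=0x14: shr/RR
  [10:7] rd=2 = cx
  [6:3] rs=0 = ax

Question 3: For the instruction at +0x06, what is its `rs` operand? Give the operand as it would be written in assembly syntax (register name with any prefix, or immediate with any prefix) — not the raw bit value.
@+06  little-endian(a0 1e) = 0x1ea0
  opcode bits[15:11]=0x3: sll/RR
  [10:7] rd=13 = r13
  [6:3] rs=4 = si

si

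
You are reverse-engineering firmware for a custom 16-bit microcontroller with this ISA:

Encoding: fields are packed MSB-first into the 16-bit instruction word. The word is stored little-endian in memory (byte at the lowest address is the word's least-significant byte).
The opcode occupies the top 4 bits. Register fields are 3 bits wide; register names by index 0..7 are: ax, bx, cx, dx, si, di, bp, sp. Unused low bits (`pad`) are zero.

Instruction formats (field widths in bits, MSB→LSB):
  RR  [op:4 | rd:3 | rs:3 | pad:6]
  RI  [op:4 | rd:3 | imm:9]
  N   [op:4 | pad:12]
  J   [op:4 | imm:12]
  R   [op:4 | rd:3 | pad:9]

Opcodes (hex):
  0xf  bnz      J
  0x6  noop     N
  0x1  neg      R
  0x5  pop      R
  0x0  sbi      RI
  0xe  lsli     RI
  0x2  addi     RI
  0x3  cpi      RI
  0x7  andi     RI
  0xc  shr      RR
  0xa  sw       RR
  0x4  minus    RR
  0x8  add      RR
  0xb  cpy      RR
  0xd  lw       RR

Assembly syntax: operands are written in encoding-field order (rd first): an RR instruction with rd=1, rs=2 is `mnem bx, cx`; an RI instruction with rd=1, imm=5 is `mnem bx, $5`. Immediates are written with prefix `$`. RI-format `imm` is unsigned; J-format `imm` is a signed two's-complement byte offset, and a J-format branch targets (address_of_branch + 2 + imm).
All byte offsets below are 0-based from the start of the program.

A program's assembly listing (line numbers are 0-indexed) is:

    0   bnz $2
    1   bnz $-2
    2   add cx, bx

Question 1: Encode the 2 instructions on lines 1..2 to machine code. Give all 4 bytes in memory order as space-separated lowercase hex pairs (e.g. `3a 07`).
fe ff 40 84

1. bnz fields op=0xf:4|imm=-2:12 → word fffeh → fe ff
2. add fields op=0x8:4|rd=2:3|rs=1:3|pad=0:6 → word 8440h → 40 84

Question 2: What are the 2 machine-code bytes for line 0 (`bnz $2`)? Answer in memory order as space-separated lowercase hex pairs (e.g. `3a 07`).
L0: bnz op=0xf:4|imm=2:12 ⇒ 0xf002 ⇒ little 02 f0

02 f0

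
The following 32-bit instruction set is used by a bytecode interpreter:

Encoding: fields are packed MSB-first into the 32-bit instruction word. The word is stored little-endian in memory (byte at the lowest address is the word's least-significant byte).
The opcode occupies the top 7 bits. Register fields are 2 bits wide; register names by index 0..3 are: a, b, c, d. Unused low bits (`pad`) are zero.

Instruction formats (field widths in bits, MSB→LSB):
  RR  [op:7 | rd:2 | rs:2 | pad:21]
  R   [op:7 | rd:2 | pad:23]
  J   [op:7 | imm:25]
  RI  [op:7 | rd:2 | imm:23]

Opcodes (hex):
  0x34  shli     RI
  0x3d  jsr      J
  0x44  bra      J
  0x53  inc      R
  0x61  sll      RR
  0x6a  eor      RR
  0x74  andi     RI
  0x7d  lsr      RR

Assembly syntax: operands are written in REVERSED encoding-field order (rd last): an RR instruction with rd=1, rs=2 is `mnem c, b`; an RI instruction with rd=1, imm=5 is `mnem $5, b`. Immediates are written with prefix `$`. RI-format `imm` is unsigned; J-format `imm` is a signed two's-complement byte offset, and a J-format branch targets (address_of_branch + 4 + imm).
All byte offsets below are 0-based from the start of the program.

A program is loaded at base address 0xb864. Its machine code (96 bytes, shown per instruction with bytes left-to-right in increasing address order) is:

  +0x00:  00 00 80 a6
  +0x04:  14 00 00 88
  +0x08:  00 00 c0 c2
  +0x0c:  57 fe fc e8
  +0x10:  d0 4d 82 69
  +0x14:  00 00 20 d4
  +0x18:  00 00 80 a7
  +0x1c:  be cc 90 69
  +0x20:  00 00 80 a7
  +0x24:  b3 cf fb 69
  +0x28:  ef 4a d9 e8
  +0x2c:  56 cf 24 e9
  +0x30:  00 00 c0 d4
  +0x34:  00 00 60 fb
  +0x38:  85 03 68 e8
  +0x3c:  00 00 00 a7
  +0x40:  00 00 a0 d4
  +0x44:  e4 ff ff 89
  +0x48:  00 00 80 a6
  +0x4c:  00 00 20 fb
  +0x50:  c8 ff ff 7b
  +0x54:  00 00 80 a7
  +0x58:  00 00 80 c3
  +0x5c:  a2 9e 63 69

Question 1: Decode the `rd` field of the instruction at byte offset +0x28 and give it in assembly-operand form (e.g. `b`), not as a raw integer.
b

+0x28: ef 4a d9 e8 ⇒ word 0xe8d94aef (little)
  top 7b → 0x74 → andi [RI]
  rd: (w>>23)&0x3=0x1 → b
  imm: (w>>0)&0x7fffff=0x594aef → $5851887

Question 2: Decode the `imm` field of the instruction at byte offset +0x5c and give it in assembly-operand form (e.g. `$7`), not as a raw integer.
@+5c  little-endian(a2 9e 63 69) = 0x69639ea2
  top 7b → 0x34 → shli [RI]
  rd@[24:23]=0x2 ⇒ c
  imm@[22:0]=0x639ea2 ⇒ $6528674

$6528674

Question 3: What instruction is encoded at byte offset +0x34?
+0x34: 00 00 60 fb ⇒ word 0xfb600000 (little)
  opcode bits[31:25]=0x7d: lsr/RR
  rd: (w>>23)&0x3=0x2 → c
  rs: (w>>21)&0x3=0x3 → d

lsr d, c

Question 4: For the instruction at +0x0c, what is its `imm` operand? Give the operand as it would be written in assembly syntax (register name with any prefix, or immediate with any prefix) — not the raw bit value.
[0c] 57 fe fc e8 → 0xe8fcfe57
  opcode bits[31:25]=0x74: andi/RI
  rd: (w>>23)&0x3=0x1 → b
  imm: (w>>0)&0x7fffff=0x7cfe57 → $8191575

$8191575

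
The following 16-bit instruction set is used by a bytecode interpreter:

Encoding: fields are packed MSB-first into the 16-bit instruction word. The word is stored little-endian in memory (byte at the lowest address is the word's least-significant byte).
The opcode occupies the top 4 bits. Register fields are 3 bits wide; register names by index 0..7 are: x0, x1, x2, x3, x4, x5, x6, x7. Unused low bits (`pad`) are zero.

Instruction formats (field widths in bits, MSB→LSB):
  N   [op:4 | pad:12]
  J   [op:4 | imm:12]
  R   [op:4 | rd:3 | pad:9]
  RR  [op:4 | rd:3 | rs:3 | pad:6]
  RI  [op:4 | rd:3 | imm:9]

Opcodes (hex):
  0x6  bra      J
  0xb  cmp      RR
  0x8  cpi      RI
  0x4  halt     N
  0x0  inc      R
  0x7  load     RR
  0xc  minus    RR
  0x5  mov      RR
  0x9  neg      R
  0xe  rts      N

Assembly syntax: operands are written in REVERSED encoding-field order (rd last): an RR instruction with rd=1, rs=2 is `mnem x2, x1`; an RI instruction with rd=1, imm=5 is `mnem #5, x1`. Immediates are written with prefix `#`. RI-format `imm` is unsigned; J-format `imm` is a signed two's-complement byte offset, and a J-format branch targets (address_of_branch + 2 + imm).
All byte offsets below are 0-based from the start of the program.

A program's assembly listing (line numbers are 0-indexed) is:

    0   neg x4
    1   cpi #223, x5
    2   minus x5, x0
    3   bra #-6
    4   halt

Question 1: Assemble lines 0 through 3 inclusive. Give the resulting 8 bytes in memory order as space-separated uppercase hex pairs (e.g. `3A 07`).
00 98 DF 8A 40 C1 FA 6F

0. neg fields op=0x9:4|rd=4:3|pad=0:9 → word 9800h → 00 98
1. cpi fields op=0x8:4|rd=5:3|imm=223:9 → word 8adfh → df 8a
2. minus fields op=0xc:4|rd=0:3|rs=5:3|pad=0:6 → word c140h → 40 c1
3. bra fields op=0x6:4|imm=-6:12 → word 6ffah → fa 6f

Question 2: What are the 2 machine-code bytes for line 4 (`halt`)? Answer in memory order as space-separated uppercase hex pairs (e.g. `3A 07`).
00 40

L4: halt op=0x4:4|pad=0:12 ⇒ 0x4000 ⇒ little 00 40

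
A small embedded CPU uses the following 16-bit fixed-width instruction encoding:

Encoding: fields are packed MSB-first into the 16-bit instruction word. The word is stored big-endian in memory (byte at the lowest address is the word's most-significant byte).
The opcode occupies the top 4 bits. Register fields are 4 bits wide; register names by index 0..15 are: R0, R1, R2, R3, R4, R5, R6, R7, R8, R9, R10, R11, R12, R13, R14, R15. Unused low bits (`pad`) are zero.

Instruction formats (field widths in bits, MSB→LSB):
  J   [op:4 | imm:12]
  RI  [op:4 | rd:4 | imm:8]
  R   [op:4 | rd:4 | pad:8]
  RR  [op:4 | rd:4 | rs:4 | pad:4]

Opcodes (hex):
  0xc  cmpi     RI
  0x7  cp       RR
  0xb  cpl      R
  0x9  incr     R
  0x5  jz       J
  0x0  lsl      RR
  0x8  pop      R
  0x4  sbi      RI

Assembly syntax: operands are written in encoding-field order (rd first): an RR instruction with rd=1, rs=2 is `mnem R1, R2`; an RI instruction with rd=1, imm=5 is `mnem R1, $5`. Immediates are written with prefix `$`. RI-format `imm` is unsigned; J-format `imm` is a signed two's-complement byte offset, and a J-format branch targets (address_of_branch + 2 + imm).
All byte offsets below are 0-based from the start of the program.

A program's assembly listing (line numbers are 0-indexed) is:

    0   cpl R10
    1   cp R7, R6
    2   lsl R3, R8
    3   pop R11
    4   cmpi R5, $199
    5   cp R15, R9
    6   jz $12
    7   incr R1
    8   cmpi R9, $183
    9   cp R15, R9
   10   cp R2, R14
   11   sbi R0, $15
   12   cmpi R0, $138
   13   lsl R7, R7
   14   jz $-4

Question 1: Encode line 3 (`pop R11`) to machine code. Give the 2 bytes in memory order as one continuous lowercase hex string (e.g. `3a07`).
8b00

line 3 (pop): pack op=0x8:4|rd=11:4|pad=0:8 = 0x8b00; big→ 8b 00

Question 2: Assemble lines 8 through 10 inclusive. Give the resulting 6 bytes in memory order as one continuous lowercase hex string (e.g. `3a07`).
8. cmpi fields op=0xc:4|rd=9:4|imm=183:8 → word c9b7h → c9 b7
9. cp fields op=0x7:4|rd=15:4|rs=9:4|pad=0:4 → word 7f90h → 7f 90
10. cp fields op=0x7:4|rd=2:4|rs=14:4|pad=0:4 → word 72e0h → 72 e0

c9b77f9072e0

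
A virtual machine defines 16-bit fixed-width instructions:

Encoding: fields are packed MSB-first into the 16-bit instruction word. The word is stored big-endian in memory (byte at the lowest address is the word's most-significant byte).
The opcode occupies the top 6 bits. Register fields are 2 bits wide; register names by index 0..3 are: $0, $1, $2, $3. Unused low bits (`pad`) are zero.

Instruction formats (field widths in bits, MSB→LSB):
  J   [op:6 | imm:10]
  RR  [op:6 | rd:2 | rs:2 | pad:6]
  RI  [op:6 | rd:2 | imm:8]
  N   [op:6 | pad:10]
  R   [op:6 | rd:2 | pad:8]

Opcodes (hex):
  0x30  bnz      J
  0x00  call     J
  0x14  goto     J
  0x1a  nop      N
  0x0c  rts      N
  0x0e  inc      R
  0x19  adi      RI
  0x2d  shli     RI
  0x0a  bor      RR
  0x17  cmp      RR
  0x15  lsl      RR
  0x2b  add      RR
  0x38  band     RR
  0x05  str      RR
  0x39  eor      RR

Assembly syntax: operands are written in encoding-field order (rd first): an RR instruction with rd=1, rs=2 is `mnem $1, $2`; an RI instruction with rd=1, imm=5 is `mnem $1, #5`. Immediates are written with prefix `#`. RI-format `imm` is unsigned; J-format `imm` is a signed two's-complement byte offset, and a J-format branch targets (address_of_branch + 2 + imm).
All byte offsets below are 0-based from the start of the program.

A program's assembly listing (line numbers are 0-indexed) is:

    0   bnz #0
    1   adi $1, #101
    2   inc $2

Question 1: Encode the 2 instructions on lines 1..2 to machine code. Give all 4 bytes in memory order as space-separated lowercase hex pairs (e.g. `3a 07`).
L1: adi op=0x19:6|rd=1:2|imm=101:8 ⇒ 0x6565 ⇒ big 65 65
L2: inc op=0xe:6|rd=2:2|pad=0:8 ⇒ 0x3a00 ⇒ big 3a 00

65 65 3a 00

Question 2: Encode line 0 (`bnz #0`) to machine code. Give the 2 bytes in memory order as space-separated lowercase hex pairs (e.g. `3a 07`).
c0 00

L0: bnz op=0x30:6|imm=0:10 ⇒ 0xc000 ⇒ big c0 00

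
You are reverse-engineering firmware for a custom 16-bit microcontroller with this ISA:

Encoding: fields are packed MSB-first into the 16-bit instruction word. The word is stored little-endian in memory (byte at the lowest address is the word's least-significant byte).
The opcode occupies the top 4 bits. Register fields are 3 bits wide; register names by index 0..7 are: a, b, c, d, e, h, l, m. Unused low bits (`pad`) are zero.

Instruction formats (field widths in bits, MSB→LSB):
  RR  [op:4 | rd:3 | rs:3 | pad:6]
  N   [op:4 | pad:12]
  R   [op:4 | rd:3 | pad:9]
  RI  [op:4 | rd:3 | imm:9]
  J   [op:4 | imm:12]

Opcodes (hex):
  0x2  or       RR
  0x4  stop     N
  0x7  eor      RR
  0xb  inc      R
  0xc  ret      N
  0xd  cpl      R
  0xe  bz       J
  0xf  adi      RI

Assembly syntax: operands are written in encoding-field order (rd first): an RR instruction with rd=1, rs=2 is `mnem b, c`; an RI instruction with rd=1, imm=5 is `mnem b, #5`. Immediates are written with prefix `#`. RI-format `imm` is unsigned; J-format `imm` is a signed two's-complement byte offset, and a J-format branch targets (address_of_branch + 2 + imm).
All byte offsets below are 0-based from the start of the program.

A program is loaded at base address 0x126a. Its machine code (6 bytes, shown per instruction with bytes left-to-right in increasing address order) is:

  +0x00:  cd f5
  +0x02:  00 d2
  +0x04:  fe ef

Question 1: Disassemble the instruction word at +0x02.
cpl b

+0x02: 00 d2 ⇒ word 0xd200 (little)
  top 4b → 0xd → cpl [R]
  rd: (w>>9)&0x7=0x1 → b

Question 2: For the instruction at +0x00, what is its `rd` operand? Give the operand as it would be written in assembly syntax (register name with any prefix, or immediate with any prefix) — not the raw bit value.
[00] cd f5 → 0xf5cd
  opcode bits[15:12]=0xf: adi/RI
  [11:9] rd=2 = c
  [8:0] imm=461 = #461

c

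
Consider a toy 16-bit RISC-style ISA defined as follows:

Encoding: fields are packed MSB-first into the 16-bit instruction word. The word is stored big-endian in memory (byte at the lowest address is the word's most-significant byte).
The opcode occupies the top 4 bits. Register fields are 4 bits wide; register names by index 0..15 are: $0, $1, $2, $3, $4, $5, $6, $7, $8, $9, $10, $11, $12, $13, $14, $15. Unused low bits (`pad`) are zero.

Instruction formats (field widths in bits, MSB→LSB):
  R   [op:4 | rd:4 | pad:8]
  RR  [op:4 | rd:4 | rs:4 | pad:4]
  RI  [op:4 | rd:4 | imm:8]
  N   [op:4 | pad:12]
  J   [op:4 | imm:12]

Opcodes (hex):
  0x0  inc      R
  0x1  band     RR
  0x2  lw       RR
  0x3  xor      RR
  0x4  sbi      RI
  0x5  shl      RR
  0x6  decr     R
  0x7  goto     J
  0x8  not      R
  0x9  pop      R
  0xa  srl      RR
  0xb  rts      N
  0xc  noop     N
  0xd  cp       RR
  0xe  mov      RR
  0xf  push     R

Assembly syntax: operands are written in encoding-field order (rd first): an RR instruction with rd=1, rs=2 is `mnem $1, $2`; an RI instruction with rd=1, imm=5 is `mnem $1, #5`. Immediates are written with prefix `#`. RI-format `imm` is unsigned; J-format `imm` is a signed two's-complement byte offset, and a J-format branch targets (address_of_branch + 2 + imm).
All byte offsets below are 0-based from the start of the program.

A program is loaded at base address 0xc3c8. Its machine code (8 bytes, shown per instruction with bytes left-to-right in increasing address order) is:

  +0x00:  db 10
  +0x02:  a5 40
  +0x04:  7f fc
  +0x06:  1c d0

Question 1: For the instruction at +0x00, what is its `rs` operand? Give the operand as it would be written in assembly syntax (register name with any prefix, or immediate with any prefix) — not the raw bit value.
$1

[00] db 10 → 0xdb10
  op=0xdb10>>12=0xd ⇒ cp (RR)
  rd: (w>>8)&0xf=0xb → $11
  rs: (w>>4)&0xf=0x1 → $1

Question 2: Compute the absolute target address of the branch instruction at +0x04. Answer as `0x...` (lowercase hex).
+0x04: 7f fc ⇒ word 0x7ffc (big)
  top 4b → 0x7 → goto [J]
  [11:0] imm=4092 (s12→-4) = #-4
  target = base 0xc3c8 + off 0x04 + 2 + imm -4 = 0xc3ca

0xc3ca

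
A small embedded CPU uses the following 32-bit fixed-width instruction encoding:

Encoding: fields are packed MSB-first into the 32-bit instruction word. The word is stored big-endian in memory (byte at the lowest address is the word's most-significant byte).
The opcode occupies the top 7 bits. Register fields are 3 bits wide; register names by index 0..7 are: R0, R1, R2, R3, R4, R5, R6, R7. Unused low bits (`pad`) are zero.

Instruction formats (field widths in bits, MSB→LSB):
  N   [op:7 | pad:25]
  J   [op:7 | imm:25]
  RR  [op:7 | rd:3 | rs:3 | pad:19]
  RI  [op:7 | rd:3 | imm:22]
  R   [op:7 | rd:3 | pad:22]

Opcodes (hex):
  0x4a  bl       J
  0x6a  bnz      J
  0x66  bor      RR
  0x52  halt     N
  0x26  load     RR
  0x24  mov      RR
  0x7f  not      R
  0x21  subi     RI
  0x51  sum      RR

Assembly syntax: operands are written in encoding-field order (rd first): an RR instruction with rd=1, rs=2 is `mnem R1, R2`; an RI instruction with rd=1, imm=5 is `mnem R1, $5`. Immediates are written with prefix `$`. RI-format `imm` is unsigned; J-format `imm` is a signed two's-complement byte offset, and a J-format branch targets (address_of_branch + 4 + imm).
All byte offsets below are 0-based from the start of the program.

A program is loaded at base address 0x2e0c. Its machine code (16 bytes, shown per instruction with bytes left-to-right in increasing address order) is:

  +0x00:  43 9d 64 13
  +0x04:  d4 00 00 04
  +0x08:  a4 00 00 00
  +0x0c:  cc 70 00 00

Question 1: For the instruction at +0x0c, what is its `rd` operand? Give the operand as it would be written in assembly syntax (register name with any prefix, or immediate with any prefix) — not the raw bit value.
[0c] cc 70 00 00 → 0xcc700000
  opcode bits[31:25]=0x66: bor/RR
  rd: (w>>22)&0x7=0x1 → R1
  rs: (w>>19)&0x7=0x6 → R6

R1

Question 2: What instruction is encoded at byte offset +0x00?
subi R6, $1926163

off 0x00: read 43 9d 64 13 as big → 0x439d6413
  top 7b → 0x21 → subi [RI]
  rd@[24:22]=0x6 ⇒ R6
  imm@[21:0]=0x1d6413 ⇒ $1926163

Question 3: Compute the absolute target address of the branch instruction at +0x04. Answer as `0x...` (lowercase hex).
0x2e18

@+04  big-endian(d4 00 00 04) = 0xd4000004
  opcode bits[31:25]=0x6a: bnz/J
  imm: (w>>0)&0x1ffffff=0x4 → $4
  target = base 0x2e0c + off 0x04 + 4 + imm 4 = 0x2e18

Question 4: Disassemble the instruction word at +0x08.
halt

off 0x08: read a4 00 00 00 as big → 0xa4000000
  opcode bits[31:25]=0x52: halt/N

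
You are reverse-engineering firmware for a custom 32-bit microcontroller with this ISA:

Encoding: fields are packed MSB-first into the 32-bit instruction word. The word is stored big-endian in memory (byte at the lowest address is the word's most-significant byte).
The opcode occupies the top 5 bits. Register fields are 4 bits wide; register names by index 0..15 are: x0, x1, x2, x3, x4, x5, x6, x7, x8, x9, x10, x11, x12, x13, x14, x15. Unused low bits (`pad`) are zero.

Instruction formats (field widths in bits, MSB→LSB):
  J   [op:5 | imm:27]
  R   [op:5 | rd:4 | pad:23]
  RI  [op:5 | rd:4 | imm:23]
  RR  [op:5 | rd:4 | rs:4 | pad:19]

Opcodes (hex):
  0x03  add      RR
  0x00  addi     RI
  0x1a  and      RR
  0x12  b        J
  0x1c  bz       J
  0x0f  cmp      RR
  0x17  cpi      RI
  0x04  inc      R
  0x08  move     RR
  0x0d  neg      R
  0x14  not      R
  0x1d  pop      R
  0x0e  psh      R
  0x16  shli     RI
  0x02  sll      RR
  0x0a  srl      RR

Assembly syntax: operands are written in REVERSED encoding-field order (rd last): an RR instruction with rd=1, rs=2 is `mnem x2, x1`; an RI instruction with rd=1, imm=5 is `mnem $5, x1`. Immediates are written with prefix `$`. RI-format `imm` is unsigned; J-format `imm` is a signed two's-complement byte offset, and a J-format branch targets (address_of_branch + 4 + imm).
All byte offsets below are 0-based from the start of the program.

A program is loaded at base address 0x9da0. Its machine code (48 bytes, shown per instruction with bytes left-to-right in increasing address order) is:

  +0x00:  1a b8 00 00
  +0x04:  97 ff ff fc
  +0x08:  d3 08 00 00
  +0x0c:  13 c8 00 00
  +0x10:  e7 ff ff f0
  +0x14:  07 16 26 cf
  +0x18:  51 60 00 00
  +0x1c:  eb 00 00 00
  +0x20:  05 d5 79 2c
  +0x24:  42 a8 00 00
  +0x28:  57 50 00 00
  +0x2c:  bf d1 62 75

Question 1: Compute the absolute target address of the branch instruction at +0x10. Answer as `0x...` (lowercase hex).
0x9da4

+0x10: e7 ff ff f0 ⇒ word 0xe7fffff0 (big)
  op=0xe7fffff0>>27=0x1c ⇒ bz (J)
  imm: (w>>0)&0x7ffffff=0x7fffff0 (s27→-16) → $-16
  target = base 0x9da0 + off 0x10 + 4 + imm -16 = 0x9da4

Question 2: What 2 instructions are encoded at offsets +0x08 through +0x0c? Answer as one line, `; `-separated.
and x1, x6; sll x9, x7

@+08  big-endian(d3 08 00 00) = 0xd3080000
  top 5b → 0x1a → and [RR]
  [26:23] rd=6 = x6
  [22:19] rs=1 = x1
@+0c  big-endian(13 c8 00 00) = 0x13c80000
  top 5b → 0x2 → sll [RR]
  [26:23] rd=7 = x7
  [22:19] rs=9 = x9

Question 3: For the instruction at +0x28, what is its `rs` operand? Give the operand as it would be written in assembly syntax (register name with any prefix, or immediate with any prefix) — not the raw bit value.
x10

off 0x28: read 57 50 00 00 as big → 0x57500000
  opcode bits[31:27]=0xa: srl/RR
  rd@[26:23]=0xe ⇒ x14
  rs@[22:19]=0xa ⇒ x10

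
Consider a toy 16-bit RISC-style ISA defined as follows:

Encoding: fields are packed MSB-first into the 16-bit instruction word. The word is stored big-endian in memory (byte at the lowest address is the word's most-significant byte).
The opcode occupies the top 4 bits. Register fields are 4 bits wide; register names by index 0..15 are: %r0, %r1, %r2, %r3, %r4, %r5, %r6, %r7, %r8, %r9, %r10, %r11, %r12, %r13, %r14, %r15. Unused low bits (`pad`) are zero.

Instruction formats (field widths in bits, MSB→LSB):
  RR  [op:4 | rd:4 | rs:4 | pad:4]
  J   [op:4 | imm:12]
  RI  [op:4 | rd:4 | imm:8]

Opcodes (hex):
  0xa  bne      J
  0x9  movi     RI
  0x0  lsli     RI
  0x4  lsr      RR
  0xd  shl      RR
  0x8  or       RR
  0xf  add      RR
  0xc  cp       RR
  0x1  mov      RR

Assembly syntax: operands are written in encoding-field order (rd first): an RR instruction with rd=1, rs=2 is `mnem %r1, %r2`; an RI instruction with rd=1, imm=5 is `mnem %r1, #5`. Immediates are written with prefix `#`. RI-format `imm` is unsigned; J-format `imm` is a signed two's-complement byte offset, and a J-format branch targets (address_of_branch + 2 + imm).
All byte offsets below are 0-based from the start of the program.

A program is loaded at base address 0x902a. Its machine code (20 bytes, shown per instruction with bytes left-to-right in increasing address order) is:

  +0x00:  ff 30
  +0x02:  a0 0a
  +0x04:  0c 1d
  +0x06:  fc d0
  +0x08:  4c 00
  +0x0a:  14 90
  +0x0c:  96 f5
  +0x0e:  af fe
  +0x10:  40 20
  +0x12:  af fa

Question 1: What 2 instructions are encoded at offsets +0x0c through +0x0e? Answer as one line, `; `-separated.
off 0x0c: read 96 f5 as big → 0x96f5
  opcode bits[15:12]=0x9: movi/RI
  [11:8] rd=6 = %r6
  [7:0] imm=245 = #245
off 0x0e: read af fe as big → 0xaffe
  opcode bits[15:12]=0xa: bne/J
  [11:0] imm=4094 (s12→-2) = #-2

movi %r6, #245; bne #-2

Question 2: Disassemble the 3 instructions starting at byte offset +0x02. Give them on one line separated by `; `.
@+02  big-endian(a0 0a) = 0xa00a
  opcode bits[15:12]=0xa: bne/J
  imm: (w>>0)&0xfff=0xa → #10
@+04  big-endian(0c 1d) = 0x0c1d
  opcode bits[15:12]=0x0: lsli/RI
  rd: (w>>8)&0xf=0xc → %r12
  imm: (w>>0)&0xff=0x1d → #29
@+06  big-endian(fc d0) = 0xfcd0
  opcode bits[15:12]=0xf: add/RR
  rd: (w>>8)&0xf=0xc → %r12
  rs: (w>>4)&0xf=0xd → %r13

bne #10; lsli %r12, #29; add %r12, %r13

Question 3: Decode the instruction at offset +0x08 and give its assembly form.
lsr %r12, %r0

[08] 4c 00 → 0x4c00
  top 4b → 0x4 → lsr [RR]
  rd: (w>>8)&0xf=0xc → %r12
  rs: (w>>4)&0xf=0x0 → %r0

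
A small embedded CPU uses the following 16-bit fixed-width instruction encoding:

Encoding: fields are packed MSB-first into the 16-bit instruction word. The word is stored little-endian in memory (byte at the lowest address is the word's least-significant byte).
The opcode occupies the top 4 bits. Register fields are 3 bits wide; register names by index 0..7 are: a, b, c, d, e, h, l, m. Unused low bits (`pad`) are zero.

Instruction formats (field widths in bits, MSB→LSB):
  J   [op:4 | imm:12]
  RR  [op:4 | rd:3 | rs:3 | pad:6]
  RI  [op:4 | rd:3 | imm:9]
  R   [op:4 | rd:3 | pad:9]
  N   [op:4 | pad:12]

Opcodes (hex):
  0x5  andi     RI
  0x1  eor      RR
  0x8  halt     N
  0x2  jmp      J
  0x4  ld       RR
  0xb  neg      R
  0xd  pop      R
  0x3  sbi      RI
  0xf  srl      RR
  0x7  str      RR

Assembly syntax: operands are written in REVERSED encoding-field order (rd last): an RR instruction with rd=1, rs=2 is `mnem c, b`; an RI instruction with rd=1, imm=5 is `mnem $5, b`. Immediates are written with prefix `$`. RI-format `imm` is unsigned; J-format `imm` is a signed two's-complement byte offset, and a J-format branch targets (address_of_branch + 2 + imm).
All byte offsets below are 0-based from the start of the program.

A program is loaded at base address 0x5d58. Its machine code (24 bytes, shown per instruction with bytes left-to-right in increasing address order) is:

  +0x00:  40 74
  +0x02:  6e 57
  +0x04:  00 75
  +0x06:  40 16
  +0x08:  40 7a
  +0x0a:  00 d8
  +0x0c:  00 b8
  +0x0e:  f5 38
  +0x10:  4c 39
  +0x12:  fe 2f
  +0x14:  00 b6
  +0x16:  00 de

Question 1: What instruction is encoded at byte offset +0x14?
neg d

@+14  little-endian(00 b6) = 0xb600
  opcode bits[15:12]=0xb: neg/R
  [11:9] rd=3 = d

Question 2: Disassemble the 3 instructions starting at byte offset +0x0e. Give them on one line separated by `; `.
sbi $245, e; sbi $332, e; jmp $-2

off 0x0e: read f5 38 as little → 0x38f5
  op=0x38f5>>12=0x3 ⇒ sbi (RI)
  rd: (w>>9)&0x7=0x4 → e
  imm: (w>>0)&0x1ff=0xf5 → $245
off 0x10: read 4c 39 as little → 0x394c
  op=0x394c>>12=0x3 ⇒ sbi (RI)
  rd: (w>>9)&0x7=0x4 → e
  imm: (w>>0)&0x1ff=0x14c → $332
off 0x12: read fe 2f as little → 0x2ffe
  op=0x2ffe>>12=0x2 ⇒ jmp (J)
  imm: (w>>0)&0xfff=0xffe (s12→-2) → $-2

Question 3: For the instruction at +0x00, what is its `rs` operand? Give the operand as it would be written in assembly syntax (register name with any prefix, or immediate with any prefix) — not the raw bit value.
off 0x00: read 40 74 as little → 0x7440
  op=0x7440>>12=0x7 ⇒ str (RR)
  rd: (w>>9)&0x7=0x2 → c
  rs: (w>>6)&0x7=0x1 → b

b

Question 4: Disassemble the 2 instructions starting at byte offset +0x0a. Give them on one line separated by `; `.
off 0x0a: read 00 d8 as little → 0xd800
  op=0xd800>>12=0xd ⇒ pop (R)
  [11:9] rd=4 = e
off 0x0c: read 00 b8 as little → 0xb800
  op=0xb800>>12=0xb ⇒ neg (R)
  [11:9] rd=4 = e

pop e; neg e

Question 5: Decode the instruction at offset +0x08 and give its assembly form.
str b, h

off 0x08: read 40 7a as little → 0x7a40
  opcode bits[15:12]=0x7: str/RR
  rd: (w>>9)&0x7=0x5 → h
  rs: (w>>6)&0x7=0x1 → b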